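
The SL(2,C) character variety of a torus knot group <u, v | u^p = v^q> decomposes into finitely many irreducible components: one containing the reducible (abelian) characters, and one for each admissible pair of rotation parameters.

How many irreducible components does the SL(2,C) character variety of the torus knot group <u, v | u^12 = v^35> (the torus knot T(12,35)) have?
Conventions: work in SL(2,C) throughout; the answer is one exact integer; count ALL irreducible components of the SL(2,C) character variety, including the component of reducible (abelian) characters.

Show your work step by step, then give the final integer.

188

In the torus knot group T(12,35), u^12 = v^35 is central, so an irreducible representation sends it to +I or -I (Schur).
On an irreducible component, tr(u) is locked at 2*cos(pi*alpha/12) for some alpha in 1..11, and tr(v) at 2*cos(pi*beta/35) for some beta in 1..34.
u^12 = (-1)^alpha I and v^35 = (-1)^beta I must agree, so alpha and beta have equal parity.
Counting: 6 odd alphas x 17 odd betas + 5 even alphas x 17 even betas = 102 + 85 = 187.
Total: 187 irreducible-character components + 1 reducible (abelian) component = 188.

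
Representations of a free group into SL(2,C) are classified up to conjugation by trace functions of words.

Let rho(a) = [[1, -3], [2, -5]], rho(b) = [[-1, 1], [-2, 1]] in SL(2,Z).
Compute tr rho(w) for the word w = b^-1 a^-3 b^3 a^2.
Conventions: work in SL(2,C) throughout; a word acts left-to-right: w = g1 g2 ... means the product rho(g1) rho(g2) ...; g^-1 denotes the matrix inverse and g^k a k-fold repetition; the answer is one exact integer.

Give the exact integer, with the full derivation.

rho(b^-1) = [[1, -1], [2, -1]]
... * rho(a^-1) = [[-5, 3], [-2, 1]]  ->  [[-3, 2], [-8, 5]]
... * rho(a^-1) = [[-5, 3], [-2, 1]]  ->  [[11, -7], [30, -19]]
... * rho(a^-1) = [[-5, 3], [-2, 1]]  ->  [[-41, 26], [-112, 71]]
... * rho(b) = [[-1, 1], [-2, 1]]  ->  [[-11, -15], [-30, -41]]
... * rho(b) = [[-1, 1], [-2, 1]]  ->  [[41, -26], [112, -71]]
... * rho(b) = [[-1, 1], [-2, 1]]  ->  [[11, 15], [30, 41]]
... * rho(a) = [[1, -3], [2, -5]]  ->  [[41, -108], [112, -295]]
... * rho(a) = [[1, -3], [2, -5]]  ->  [[-175, 417], [-478, 1139]]
tr = -175 + 1139 = 964

964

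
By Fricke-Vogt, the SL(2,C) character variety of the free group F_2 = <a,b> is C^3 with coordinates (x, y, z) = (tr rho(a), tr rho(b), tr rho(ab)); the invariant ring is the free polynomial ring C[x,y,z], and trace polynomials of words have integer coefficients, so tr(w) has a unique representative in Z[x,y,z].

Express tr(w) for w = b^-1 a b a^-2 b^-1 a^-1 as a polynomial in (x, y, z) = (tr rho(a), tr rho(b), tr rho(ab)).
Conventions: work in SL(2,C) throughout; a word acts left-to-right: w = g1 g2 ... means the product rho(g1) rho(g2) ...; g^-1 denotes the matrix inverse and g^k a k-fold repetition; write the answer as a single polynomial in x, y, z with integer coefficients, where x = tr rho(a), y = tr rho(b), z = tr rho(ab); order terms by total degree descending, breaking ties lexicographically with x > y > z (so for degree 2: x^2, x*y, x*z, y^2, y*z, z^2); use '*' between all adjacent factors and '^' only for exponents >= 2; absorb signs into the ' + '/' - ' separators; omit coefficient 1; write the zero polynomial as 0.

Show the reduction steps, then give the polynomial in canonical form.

tr(a^-1) = tr(a) = x
tr(a b a) = tr(a) tr(b a) - tr(b) = x*z - y
tr(b a b a) = tr(b a) tr(b a) - tr(1)   [split at repeated b] = z^2 - 2
use: tr(b a b) = tr(b) tr(a b) - tr(a) = y*z - x
tr(a b a b a) = tr(a) tr(b a b a) - tr(b a b) = x*z^2 - y*z - x
tr(a b a b a b) = tr(b a) tr(b a b a) - tr(b^-1 a^-1)   [split at repeated b] = z^3 - 3*z
use: tr(b a b a b^-1 a) = tr(a b a b a) tr(b) - tr(a b a b a b) = x*y*z^2 - y^2*z - z^3 - x*y + 3*z
tr(b^-1 a^-1 b a b a) = tr(b a b a b^-1) tr(a) - tr(b a b a b^-1 a) = -x*y*z^2 + x^2*z + y^2*z + z^3 - 3*z
apply: tr(a b a^-1 b^-1 a^-1 b) = tr(b^-1 a^-1 b a b) tr(a) - tr(b^-1 a^-1 b a b a) = x*y*z^2 - x^2*z - y^2*z - z^3 + x*y + 3*z
use: tr(a^-1 b^-1 a^-1 b^-1 a b) = tr(a b a^-1 b^-1 a^-1) tr(b) - tr(a b a^-1 b^-1 a^-1 b) = -x*y*z^2 + x^2*z + y^2*z + z^3 - 3*z
apply: tr(b^-1 a b a^-2 b^-1 a^-1) = tr(a^-1 b^-1 a^-1 b^-1 a b) tr(a) - tr(a^-1 b^-1 a^-1 b^-1 a b a) = -x^2*y*z^2 + x^3*z + x*y^2*z + x*z^3 - 3*x*z - y

-x^2*y*z^2 + x^3*z + x*y^2*z + x*z^3 - 3*x*z - y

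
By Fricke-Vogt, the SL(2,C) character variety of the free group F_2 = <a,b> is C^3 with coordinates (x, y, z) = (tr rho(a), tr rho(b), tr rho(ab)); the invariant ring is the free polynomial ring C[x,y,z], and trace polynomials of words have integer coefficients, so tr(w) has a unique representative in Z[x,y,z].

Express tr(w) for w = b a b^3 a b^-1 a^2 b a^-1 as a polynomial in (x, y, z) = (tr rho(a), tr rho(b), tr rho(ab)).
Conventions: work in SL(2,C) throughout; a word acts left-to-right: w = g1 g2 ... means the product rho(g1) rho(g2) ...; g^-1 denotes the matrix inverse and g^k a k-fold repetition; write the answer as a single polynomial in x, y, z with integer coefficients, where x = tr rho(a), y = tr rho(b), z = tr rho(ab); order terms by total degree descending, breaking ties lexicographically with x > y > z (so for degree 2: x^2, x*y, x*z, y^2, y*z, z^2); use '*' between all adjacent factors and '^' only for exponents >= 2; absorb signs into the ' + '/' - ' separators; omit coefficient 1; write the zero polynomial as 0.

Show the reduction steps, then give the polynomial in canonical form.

x^3*y^4*z^2 - 2*x^4*y^3*z - x^2*y^5*z - 2*x^2*y^3*z^3 + x^5*y^2 + x^3*y^4 + 2*x^3*y^2*z^2 + x*y^4*z^2 + x*y^2*z^4 + 5*x^2*y^3*z + x^2*y*z^3 - 5*x^3*y^2 - x^3*z^2 - x*y^4 - 5*x*y^2*z^2 - x*z^4 - 2*x^2*y*z - y^3*z + x^3 + 5*x*y^2 + 4*x*z^2 + 2*y*z - 3*x

trace(b a b a) = trace(a b)*trace(a b) - trace(1)   [split at repeated a] = z^2 - 2
trace(b a b) = trace(b)*trace(a b) - trace(a) = y*z - x
trace(a b a^2 b) = trace(a)*trace(b a b a) - trace(b a b) = x*z^2 - y*z - x
trace(b a^2) = trace(a)*trace(b a) - trace(b) = x*z - y
reduce: trace(a b a^2) = trace(a)*trace(b a^2) - trace(b a) = x^2*z - x*y - z
reduce: trace(a^2 b^2 a b) = trace(b)*trace(a b a^2 b) - trace(a b a^2) = x*y*z^2 - x^2*z - y^2*z + z
reduce: trace(b^2) = trace(b)*trace(b) - trace(1) = y^2 - 2
reduce: trace(b^2 a^2) = trace(a)*trace(b^2 a) - trace(b^2) = x*y*z - x^2 - y^2 + 2
reduce: trace(a^2 b^2 a) = trace(a)*trace(b^2 a^2) - trace(b^2 a) = x^2*y*z - x^3 - x*y^2 - y*z + 3*x
trace(b a^2 b^2 a b) = trace(b)*trace(a^2 b^2 a b) - trace(a^2 b^2 a) = x*y^2*z^2 - 2*x^2*y*z - y^3*z + x^3 + x*y^2 + 2*y*z - 3*x
trace(a b^2 a b^3 a) = trace(b)*trace(b a^2 b^2 a b) - trace(b a^2 b^2 a) = x*y^3*z^2 - 2*x^2*y^2*z - y^4*z + x^3*y + x*y^3 - x*y*z^2 + x^2*z + 3*y^2*z - 3*x*y - z
trace(a b a b^2) = trace(b)*trace(a b a b) - trace(a b a) = y*z^2 - x*z - y
so trace(a b^3 a b) = trace(b)*trace(a b a b^2) - trace(a b a b) = y^2*z^2 - x*y*z - y^2 - z^2 + 2
so trace(b^3 a) = trace(b)*trace(a b^2) - trace(a b) = y^2*z - x*y - z
reduce: trace(b^3) = trace(b)*trace(b^2) - trace(b) = y^3 - 3*y
trace(a b^3 a) = trace(a)*trace(b^3 a) - trace(b^3) = x*y^2*z - x^2*y - y^3 - x*z + 3*y
so trace(a b^2 a b^3) = trace(b)*trace(a b^3 a b) - trace(a b^3 a) = y^3*z^2 - 2*x*y^2*z + x^2*y - y*z^2 + x*z - y
trace(b a b^3 a^3 b) = trace(a)*trace(a b^2 a b^3 a) - trace(a b^2 a b^3) = x^2*y^3*z^2 - 2*x^3*y^2*z - x*y^4*z + x^4*y + x^2*y^3 - x^2*y*z^2 - y^3*z^2 + x^3*z + 5*x*y^2*z - 4*x^2*y + y*z^2 - 2*x*z + y
so trace(a b a b a b) = trace(a b a b)*trace(a b) - trace(b a)   [split at repeated a] = z^3 - 3*z
trace(b a b a b^2 a) = trace(b)*trace(a b a b a b) - trace(a b a b a) = y*z^3 - x*z^2 - 2*y*z + x
so trace(a^2 b a b a b^2) = trace(a)*trace(b a b a b^2 a) - trace(b a b a b^2) = x*y*z^3 - x^2*z^2 - y^2*z^2 - x*y*z + x^2 + y^2 + z^2 - 2
so trace(a^2 b a b a b) = trace(a)*trace(b a b a b a) - trace(b a b a b) = x*z^3 - y*z^2 - 2*x*z + y
trace(b a b a b^3 a^2) = trace(b)*trace(a^2 b a b a b^2) - trace(a^2 b a b a b) = x*y^2*z^3 - x^2*y*z^2 - y^3*z^2 - x*y^2*z - x*z^3 + x^2*y + y^3 + 2*y*z^2 + 2*x*z - 3*y
trace(b a b a b^3 a) = trace(b)*trace(a b a b a b^2) - trace(a b a b a b) = y^2*z^3 - x*y*z^2 - 2*y^2*z - z^3 + x*y + 3*z
reduce: trace(b a b^3 a^3 b a) = trace(a)*trace(b a b a b^3 a^2) - trace(b a b a b^3 a) = x^2*y^2*z^3 - x^3*y*z^2 - x*y^3*z^2 - x^2*y^2*z - x^2*z^3 - y^2*z^3 + x^3*y + x*y^3 + 3*x*y*z^2 + 2*x^2*z + 2*y^2*z + z^3 - 4*x*y - 3*z
trace(a^2 b a^-1 b a b^3 a) = trace(b a b^3 a^3 b)*trace(a) - trace(b a b^3 a^3 b a) = x^3*y^3*z^2 - 2*x^4*y^2*z - x^2*y^4*z - x^2*y^2*z^3 + x^5*y + x^3*y^3 + x^4*z + 6*x^2*y^2*z + x^2*z^3 + y^2*z^3 - 5*x^3*y - x*y^3 - 2*x*y*z^2 - 4*x^2*z - 2*y^2*z - z^3 + 5*x*y + 3*z
reduce: trace(a b a b^2 a) = trace(b)*trace(a^2 b a b) - trace(a^2 b a) = x*y*z^2 - x^2*z - y^2*z + z
reduce: trace(b^2 a b^2 a b a) = trace(b)*trace(a b a b^2 a b) - trace(a b a b^2 a) = y^2*z^3 - 2*x*y*z^2 + x^2*z - y^2*z + x*y - z
trace(a b a^2 b^2 a b^2) = trace(a)*trace(b^2 a b^2 a b a) - trace(b^2 a b^2 a b) = x*y^2*z^3 - 2*x^2*y*z^2 - y^3*z^2 + x^3*z + x*y^2*z + y*z^2 - 2*x*z + y
reduce: trace(a b a b a^2) = trace(a)*trace(a b a b a) - trace(a b a b) = x^2*z^2 - x*y*z - x^2 - z^2 + 2
reduce: trace(a b a^2 b^2 a b) = trace(b)*trace(a b a b a^2 b) - trace(a b a b a^2) = x*y*z^3 - x^2*z^2 - y^2*z^2 - x*y*z + x^2 + y^2 + z^2 - 2
so trace(b a b^3 a b a^2 b) = trace(b)*trace(a b a^2 b^2 a b^2) - trace(a b a^2 b^2 a b) = x*y^3*z^3 - 2*x^2*y^2*z^2 - y^4*z^2 + x^3*y*z + x*y^3*z - x*y*z^3 + x^2*z^2 + 2*y^2*z^2 - x*y*z - x^2 - z^2 + 2
trace(a b a b a b a b) = trace(a b a b)*trace(a b a b) - trace(1)   [split at repeated a] = z^4 - 4*z^2 + 2
trace(b a b a b^2 a b a) = trace(b)*trace(a b a b a b a b) - trace(a b a b a b a) = y*z^4 - x*z^3 - 3*y*z^2 + 2*x*z + y
reduce: trace(b a b a^2 b a b a b) = trace(a)*trace(b a b a b^2 a b a) - trace(b a b a b^2 a b) = x*y*z^4 - x^2*z^3 - y^2*z^3 - x*y*z^2 + x^2*z + y^2*z + z
so trace(b a b a^2 b a b a) = trace(a)*trace(b a b a b a b a) - trace(b a b a b a b) = x*z^4 - y*z^3 - 3*x*z^2 + 2*y*z + x
reduce: trace(b a b^3 a b a^2 b a) = trace(b)*trace(b a b a^2 b a b a b) - trace(b a b a^2 b a b a) = x*y^2*z^4 - x^2*y*z^3 - y^3*z^3 - x*y^2*z^2 - x*z^4 + x^2*y*z + y^3*z + y*z^3 + 3*x*z^2 - y*z - x
trace(a^2 b a^-1 b a b^3 a b) = trace(b a b^3 a b a^2 b)*trace(a) - trace(b a b^3 a b a^2 b a) = x^2*y^3*z^3 - 2*x^3*y^2*z^2 - x*y^4*z^2 - x*y^2*z^4 + x^4*y*z + x^2*y^3*z + y^3*z^3 + x^3*z^2 + 3*x*y^2*z^2 + x*z^4 - 2*x^2*y*z - y^3*z - y*z^3 - x^3 - 4*x*z^2 + y*z + 3*x
reduce: trace(b a b^3 a b^-1 a^2 b a^-1) = trace(a^2 b a^-1 b a b^3 a)*trace(b) - trace(a^2 b a^-1 b a b^3 a b) = x^3*y^4*z^2 - 2*x^4*y^3*z - x^2*y^5*z - 2*x^2*y^3*z^3 + x^5*y^2 + x^3*y^4 + 2*x^3*y^2*z^2 + x*y^4*z^2 + x*y^2*z^4 + 5*x^2*y^3*z + x^2*y*z^3 - 5*x^3*y^2 - x^3*z^2 - x*y^4 - 5*x*y^2*z^2 - x*z^4 - 2*x^2*y*z - y^3*z + x^3 + 5*x*y^2 + 4*x*z^2 + 2*y*z - 3*x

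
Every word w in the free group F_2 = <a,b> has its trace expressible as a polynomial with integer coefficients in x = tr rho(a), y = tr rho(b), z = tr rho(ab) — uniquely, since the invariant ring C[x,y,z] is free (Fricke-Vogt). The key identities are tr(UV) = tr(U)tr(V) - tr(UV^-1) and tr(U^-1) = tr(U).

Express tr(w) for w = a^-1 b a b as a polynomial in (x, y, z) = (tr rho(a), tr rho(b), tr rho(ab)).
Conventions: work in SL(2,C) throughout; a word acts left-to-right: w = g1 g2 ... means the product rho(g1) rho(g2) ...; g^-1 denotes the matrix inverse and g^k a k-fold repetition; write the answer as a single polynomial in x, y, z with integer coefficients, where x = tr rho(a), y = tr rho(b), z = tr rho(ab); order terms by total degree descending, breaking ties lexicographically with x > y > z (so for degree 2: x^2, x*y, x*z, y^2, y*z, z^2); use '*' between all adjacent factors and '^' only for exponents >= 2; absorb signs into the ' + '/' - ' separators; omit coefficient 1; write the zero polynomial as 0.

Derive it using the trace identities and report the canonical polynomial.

apply: trace(b a b) = trace(b) trace(a b) - trace(a) = y*z - x
apply: trace(b a b a) = trace(b a) trace(b a) - trace(1)   [split at repeated b] = z^2 - 2
apply: trace(a^-1 b a b) = trace(b a b) trace(a) - trace(b a b a) = x*y*z - x^2 - z^2 + 2

x*y*z - x^2 - z^2 + 2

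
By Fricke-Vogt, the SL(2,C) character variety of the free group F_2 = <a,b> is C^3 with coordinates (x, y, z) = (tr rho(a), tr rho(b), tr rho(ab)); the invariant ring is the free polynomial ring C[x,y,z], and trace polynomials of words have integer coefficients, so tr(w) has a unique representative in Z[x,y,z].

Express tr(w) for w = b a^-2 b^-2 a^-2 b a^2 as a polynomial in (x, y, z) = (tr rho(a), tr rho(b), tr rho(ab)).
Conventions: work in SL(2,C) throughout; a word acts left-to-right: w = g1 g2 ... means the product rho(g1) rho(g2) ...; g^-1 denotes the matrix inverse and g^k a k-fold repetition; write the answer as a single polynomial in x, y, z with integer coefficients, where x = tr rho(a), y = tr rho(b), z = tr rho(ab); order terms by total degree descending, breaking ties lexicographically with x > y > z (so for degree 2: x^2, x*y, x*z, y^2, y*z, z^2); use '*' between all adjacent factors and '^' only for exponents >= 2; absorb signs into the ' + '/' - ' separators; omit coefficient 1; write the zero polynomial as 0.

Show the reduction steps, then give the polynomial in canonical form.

x^4*y^2*z^2 - 2*x^5*y*z - 2*x^3*y^3*z - x^3*y*z^3 + x^6 + 2*x^4*y^2 + x^4*z^2 + x^2*y^4 + x^2*y^2*z^2 + 6*x^3*y*z - 6*x^4 - 6*x^2*y^2 - 2*x^2*z^2 + 9*x^2 - 2

apply: trace(a^2 b) = trace(a) trace(b a) - trace(b)   [square of a] = x*z - y
trace(a^2) = trace(a) trace(a) - trace(1)   [square of a] = x^2 - 2
trace(b a^2 b) = trace(b) trace(a^2 b) - trace(a^2)   [square of b] = x*y*z - x^2 - y^2 + 2
use: trace(b a b a) = trace(a b) trace(a b) - trace(1)   [split at a repeated a] = z^2 - 2
apply: trace(b a b) = trace(b) trace(a b) - trace(a)   [square of b] = y*z - x
apply: trace(b a^2 b a) = trace(a) trace(b a b a) - trace(b a b)   [square of a] = x*z^2 - y*z - x
trace(a^-1 b a^2 b) = trace(b a^2 b) trace(a) - trace(b a^2 b a)   [inverse elimination on a] = x^2*y*z - x^3 - x*y^2 - x*z^2 + y*z + 3*x
trace(b^-1 a^-1 b a^2) = trace(a^-1 b a^2) trace(b) - trace(a^-1 b a^2 b)   [inverse elimination on b] = -x^2*y*z + x^3 + x*y^2 + x*z^2 - 3*x
trace(a^2 b a) = trace(a) trace(a b a) - trace(a b)   [square of a] = x^2*z - x*y - z
apply: trace(a b a^2 b a) = trace(a) trace(b a^2 b a) - trace(b a^2 b)   [square of a] = x^2*z^2 - 2*x*y*z + y^2 - 2
use: trace(b a b a b a) = trace(a b) trace(a b a b) - trace(a^-1 b^-1)   [split at a repeated a] = z^3 - 3*z
trace(b a b a b) = trace(b) trace(a b a b) - trace(a b a)   [square of b] = y*z^2 - x*z - y
trace(a b a^2 b a b) = trace(a) trace(b a b a b a) - trace(b a b a b)   [square of a] = x*z^3 - y*z^2 - 2*x*z + y
trace(b a^2 b a b^-1 a) = trace(a b a^2 b a) trace(b) - trace(a b a^2 b a b)   [inverse elimination on b] = x^2*y*z^2 - 2*x*y^2*z - x*z^3 + y^3 + y*z^2 + 2*x*z - 3*y
trace(b^-1 a^-1 b a^2 b a) = trace(b a^2 b a b^-1) trace(a) - trace(b a^2 b a b^-1 a)   [inverse elimination on a] = -x^2*y*z^2 + x^3*z + 2*x*y^2*z + x*z^3 - x^2*y - y^3 - y*z^2 - 3*x*z + 3*y
use: trace(b^-2 a^-1 b a^2 b a) = trace(b^-1 a^-1 b a^2 b a) trace(b) - trace(b^-1 a^-1 b a^2 b a b)   [inverse elimination on b] = -x^2*y^2*z^2 + x^3*y*z + 2*x*y^3*z + x*y*z^3 - x^2*y^2 - y^4 - y^2*z^2 - 4*x*y*z + x^2 + 4*y^2 - 2
apply: trace(a^-1 b^-2 a^-1 b a^2 b) = trace(b^-2 a^-1 b a^2 b) trace(a) - trace(b^-2 a^-1 b a^2 b a)   [inverse elimination on a] = x^2*y^2*z^2 - 2*x^3*y*z - 2*x*y^3*z - x*y*z^3 + x^4 + 2*x^2*y^2 + x^2*z^2 + y^4 + y^2*z^2 + 4*x*y*z - 4*x^2 - 4*y^2 + 2
use: trace(b a^2 b a^-2 b^-2 a^-1) = trace(a^-1 b^-2 a^-1 b a^2 b) trace(a) - trace(a^-1 b^-2 a^-1 b a^2 b a)   [inverse elimination on a] = x^3*y^2*z^2 - 2*x^4*y*z - 2*x^2*y^3*z - x^2*y*z^3 + x^5 + 2*x^3*y^2 + x^3*z^2 + x*y^4 + x*y^2*z^2 + 5*x^2*y*z - 5*x^3 - 5*x*y^2 - x*z^2 + 5*x
trace(a^-1 b^-1 a^2 b) = trace(a^2 b a^-1) trace(b) - trace(a^2 b a^-1 b)   [inverse elimination on b] = -x^2*y*z + x^3 + x*y^2 + x*z^2 - 3*x
trace(a^2 b a^-2 b^-1) = trace(a^-1 b^-1 a^2 b) trace(a) - trace(a^-1 b^-1 a^2 b a)   [inverse elimination on a] = -x^3*y*z + x^4 + x^2*y^2 + x^2*z^2 - 4*x^2 + 2
use: trace(b a^-2 b^-2 a^-2 b a^2) = trace(b a^2 b a^-2 b^-2 a^-1) trace(a) - trace(b a^2 b a^-2 b^-2)   [inverse elimination on a] = x^4*y^2*z^2 - 2*x^5*y*z - 2*x^3*y^3*z - x^3*y*z^3 + x^6 + 2*x^4*y^2 + x^4*z^2 + x^2*y^4 + x^2*y^2*z^2 + 6*x^3*y*z - 6*x^4 - 6*x^2*y^2 - 2*x^2*z^2 + 9*x^2 - 2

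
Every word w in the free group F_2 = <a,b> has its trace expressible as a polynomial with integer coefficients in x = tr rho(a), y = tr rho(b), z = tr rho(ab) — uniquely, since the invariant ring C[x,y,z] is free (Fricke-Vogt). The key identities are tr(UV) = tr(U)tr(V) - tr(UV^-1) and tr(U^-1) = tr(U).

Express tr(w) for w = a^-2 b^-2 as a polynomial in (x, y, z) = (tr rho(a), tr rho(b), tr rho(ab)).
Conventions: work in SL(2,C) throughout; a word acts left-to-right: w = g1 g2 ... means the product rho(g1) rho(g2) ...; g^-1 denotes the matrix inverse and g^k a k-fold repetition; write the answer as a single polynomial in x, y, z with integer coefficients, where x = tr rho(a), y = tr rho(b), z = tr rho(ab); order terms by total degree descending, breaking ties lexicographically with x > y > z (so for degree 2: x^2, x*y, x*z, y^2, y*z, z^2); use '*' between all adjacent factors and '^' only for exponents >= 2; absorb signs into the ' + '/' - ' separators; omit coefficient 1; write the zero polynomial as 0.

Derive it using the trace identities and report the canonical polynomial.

trace(b^-1) = trace(b) = y
use: trace(b^-2) = trace(b^-1) * trace(b) - trace(1) = y^2 - 2
apply: trace(a b^-1) = trace(a) * trace(b) - trace(a b) = x*y - z
trace(b^-2 a) = trace(a b^-1) * trace(b) - trace(a) = x*y^2 - y*z - x
trace(b^-2 a^-1) = trace(b^-2) * trace(a) - trace(b^-2 a) = y*z - x
use: trace(a^-2 b^-2) = trace(b^-2 a^-1) * trace(a) - trace(b^-2) = x*y*z - x^2 - y^2 + 2

x*y*z - x^2 - y^2 + 2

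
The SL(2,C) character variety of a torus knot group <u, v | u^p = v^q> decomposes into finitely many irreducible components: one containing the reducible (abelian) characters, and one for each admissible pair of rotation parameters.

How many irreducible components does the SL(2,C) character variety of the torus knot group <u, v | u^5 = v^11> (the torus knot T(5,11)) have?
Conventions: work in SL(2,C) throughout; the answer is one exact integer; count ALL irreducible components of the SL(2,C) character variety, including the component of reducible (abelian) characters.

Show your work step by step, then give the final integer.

For T(5,11): irreducibility forces the central element u^5 = v^11 to one of +I, -I.
On an irreducible component, tr(u) is locked at 2*cos(pi*alpha/5) for some alpha in 1..4, and tr(v) at 2*cos(pi*beta/11) for some beta in 1..10.
Consistency of u^5 = (-1)^alpha I with v^11 = (-1)^beta I forces alpha = beta (mod 2).
Counting: 2 odd alphas x 5 odd betas + 2 even alphas x 5 even betas = 10 + 10 = 20.
Total: 20 irreducible-character components + 1 reducible (abelian) component = 21.

21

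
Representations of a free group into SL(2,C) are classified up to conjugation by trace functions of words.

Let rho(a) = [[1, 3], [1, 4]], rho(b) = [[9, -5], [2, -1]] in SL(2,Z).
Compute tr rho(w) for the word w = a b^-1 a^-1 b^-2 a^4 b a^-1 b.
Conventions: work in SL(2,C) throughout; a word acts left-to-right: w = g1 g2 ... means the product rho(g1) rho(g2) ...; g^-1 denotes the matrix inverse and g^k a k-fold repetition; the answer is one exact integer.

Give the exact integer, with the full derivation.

19614832

rho(a) = [[1, 3], [1, 4]]
... * rho(b^-1) = [[-1, 5], [-2, 9]]  ->  [[-7, 32], [-9, 41]]
... * rho(a^-1) = [[4, -3], [-1, 1]]  ->  [[-60, 53], [-77, 68]]
... * rho(b^-1) = [[-1, 5], [-2, 9]]  ->  [[-46, 177], [-59, 227]]
... * rho(b^-1) = [[-1, 5], [-2, 9]]  ->  [[-308, 1363], [-395, 1748]]
... * rho(a) = [[1, 3], [1, 4]]  ->  [[1055, 4528], [1353, 5807]]
... * rho(a) = [[1, 3], [1, 4]]  ->  [[5583, 21277], [7160, 27287]]
... * rho(a) = [[1, 3], [1, 4]]  ->  [[26860, 101857], [34447, 130628]]
... * rho(a) = [[1, 3], [1, 4]]  ->  [[128717, 488008], [165075, 625853]]
... * rho(b) = [[9, -5], [2, -1]]  ->  [[2134469, -1131593], [2737381, -1451228]]
... * rho(a^-1) = [[4, -3], [-1, 1]]  ->  [[9669469, -7535000], [12400752, -9663371]]
... * rho(b) = [[9, -5], [2, -1]]  ->  [[71955221, -40812345], [92280026, -52340389]]
tr = 71955221 + -52340389 = 19614832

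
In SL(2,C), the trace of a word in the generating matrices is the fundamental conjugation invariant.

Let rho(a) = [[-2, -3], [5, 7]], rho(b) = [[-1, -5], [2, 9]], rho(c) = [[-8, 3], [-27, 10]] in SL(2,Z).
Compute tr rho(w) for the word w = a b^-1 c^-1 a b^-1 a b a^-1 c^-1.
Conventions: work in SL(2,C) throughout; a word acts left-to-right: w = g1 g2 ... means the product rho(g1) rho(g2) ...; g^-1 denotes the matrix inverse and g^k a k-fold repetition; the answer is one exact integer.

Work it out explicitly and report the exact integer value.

rho(a) = [[-2, -3], [5, 7]]
... * rho(b^-1) = [[9, 5], [-2, -1]]  ->  [[-12, -7], [31, 18]]
... * rho(c^-1) = [[10, -3], [27, -8]]  ->  [[-309, 92], [796, -237]]
... * rho(a) = [[-2, -3], [5, 7]]  ->  [[1078, 1571], [-2777, -4047]]
... * rho(b^-1) = [[9, 5], [-2, -1]]  ->  [[6560, 3819], [-16899, -9838]]
... * rho(a) = [[-2, -3], [5, 7]]  ->  [[5975, 7053], [-15392, -18169]]
... * rho(b) = [[-1, -5], [2, 9]]  ->  [[8131, 33602], [-20946, -86561]]
... * rho(a^-1) = [[7, 3], [-5, -2]]  ->  [[-111093, -42811], [286183, 110284]]
... * rho(c^-1) = [[10, -3], [27, -8]]  ->  [[-2266827, 675767], [5839498, -1740821]]
tr = -2266827 + -1740821 = -4007648

-4007648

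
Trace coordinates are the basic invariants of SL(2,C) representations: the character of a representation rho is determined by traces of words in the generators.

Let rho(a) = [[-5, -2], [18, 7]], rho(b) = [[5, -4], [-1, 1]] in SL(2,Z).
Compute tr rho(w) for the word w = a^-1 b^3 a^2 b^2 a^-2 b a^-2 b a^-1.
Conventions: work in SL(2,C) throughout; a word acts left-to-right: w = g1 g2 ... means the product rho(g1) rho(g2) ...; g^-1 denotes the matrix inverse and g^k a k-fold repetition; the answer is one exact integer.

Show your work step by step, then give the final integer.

-279075652978

rho(a^-1) = [[7, 2], [-18, -5]]
... * rho(b) = [[5, -4], [-1, 1]]  ->  [[33, -26], [-85, 67]]
... * rho(b) = [[5, -4], [-1, 1]]  ->  [[191, -158], [-492, 407]]
... * rho(b) = [[5, -4], [-1, 1]]  ->  [[1113, -922], [-2867, 2375]]
... * rho(a) = [[-5, -2], [18, 7]]  ->  [[-22161, -8680], [57085, 22359]]
... * rho(a) = [[-5, -2], [18, 7]]  ->  [[-45435, -16438], [117037, 42343]]
... * rho(b) = [[5, -4], [-1, 1]]  ->  [[-210737, 165302], [542842, -425805]]
... * rho(b) = [[5, -4], [-1, 1]]  ->  [[-1218987, 1008250], [3140015, -2597173]]
... * rho(a^-1) = [[7, 2], [-18, -5]]  ->  [[-26681409, -7479224], [68729219, 19265895]]
... * rho(a^-1) = [[7, 2], [-18, -5]]  ->  [[-52143831, -15966698], [134318423, 41128963]]
... * rho(b) = [[5, -4], [-1, 1]]  ->  [[-244752457, 192608626], [630463152, -496144729]]
... * rho(a^-1) = [[7, 2], [-18, -5]]  ->  [[-5180222467, -1452548044], [13343847186, 3741649949]]
... * rho(a^-1) = [[7, 2], [-18, -5]]  ->  [[-10115692477, -3097704714], [26057231220, 7979444627]]
... * rho(b) = [[5, -4], [-1, 1]]  ->  [[-47480757671, 37365065194], [122306711473, -96249480253]]
... * rho(a^-1) = [[7, 2], [-18, -5]]  ->  [[-1004936477189, -281786841312], [2588637624865, 725860824211]]
tr = -1004936477189 + 725860824211 = -279075652978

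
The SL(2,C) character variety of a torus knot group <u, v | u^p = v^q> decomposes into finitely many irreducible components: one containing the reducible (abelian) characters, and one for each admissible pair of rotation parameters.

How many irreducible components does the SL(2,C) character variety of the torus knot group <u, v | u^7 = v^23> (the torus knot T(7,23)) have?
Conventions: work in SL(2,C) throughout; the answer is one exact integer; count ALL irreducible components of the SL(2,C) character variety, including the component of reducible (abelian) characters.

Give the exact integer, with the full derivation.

In the torus knot group T(7,23), u^7 = v^23 is central, so an irreducible representation sends it to +I or -I (Schur).
This locks tr(u) to 2*cos(pi*alpha/7), alpha in 1..6, and tr(v) to 2*cos(pi*beta/23), beta in 1..22, on each component of irreducible characters.
Consistency of u^7 = (-1)^alpha I with v^23 = (-1)^beta I forces alpha = beta (mod 2).
count pairs: odd alpha (3 choices) x odd beta (11), plus even alpha (3) x even beta (11): 3*11 + 3*11 = 66.
components with irreducible characters: 66; plus the single component of reducible (abelian) characters: total 67.

67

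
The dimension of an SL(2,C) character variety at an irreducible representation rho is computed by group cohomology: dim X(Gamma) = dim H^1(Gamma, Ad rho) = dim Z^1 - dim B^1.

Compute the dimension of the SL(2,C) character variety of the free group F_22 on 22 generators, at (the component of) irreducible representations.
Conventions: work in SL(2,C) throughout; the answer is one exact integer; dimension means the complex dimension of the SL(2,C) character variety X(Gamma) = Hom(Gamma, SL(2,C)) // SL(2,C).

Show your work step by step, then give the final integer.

63

Gamma = F_22 has 22 generators and no relators.
Z^1(Gamma, Ad rho) = (sl_2)^22: a cocycle is a free choice of one sl_2 vector per generator, so dim Z^1 = 3*22 = 66.
Irreducibility makes the coboundary map sl_2 -> Z^1 injective (trivial centralizer), so dim B^1 = 3.
Therefore dim X = 66 - 3 = 63.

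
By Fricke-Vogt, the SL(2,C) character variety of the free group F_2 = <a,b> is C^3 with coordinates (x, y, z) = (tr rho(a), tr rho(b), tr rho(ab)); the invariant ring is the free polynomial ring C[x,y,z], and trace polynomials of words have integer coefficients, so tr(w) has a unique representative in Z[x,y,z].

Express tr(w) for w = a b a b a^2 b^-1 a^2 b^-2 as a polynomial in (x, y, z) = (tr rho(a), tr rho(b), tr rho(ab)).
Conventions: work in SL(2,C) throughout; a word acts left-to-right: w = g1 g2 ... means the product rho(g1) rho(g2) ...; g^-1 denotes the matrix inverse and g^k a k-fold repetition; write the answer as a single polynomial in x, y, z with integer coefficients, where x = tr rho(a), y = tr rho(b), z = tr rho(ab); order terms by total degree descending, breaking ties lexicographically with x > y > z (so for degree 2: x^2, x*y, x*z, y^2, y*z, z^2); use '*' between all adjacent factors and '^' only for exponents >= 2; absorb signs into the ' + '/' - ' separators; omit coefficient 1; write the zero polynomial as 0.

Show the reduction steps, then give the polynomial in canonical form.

tr(b a b a) = tr(b a) tr(b a) - tr(1)   [split at a repeated b] = z^2 - 2
tr(b a b) = tr(b) tr(a b) - tr(a)   [square of b] = y*z - x
tr(a b a b a) = tr(a) tr(b a b a) - tr(b a b)   [square of a] = x*z^2 - y*z - x
tr(a^2 b a b a) = tr(a) tr(a b a b a) - tr(a b a b)   [square of a] = x^2*z^2 - x*y*z - x^2 - z^2 + 2
tr(b a b a^4) = tr(a) tr(a^2 b a b a) - tr(a^2 b a b)   [square of a] = x^3*z^2 - x^2*y*z - x^3 - 2*x*z^2 + y*z + 3*x
tr(a b a b a^4) = tr(a) tr(b a b a^4) - tr(b a b a^3)   [square of a] = x^4*z^2 - x^3*y*z - x^4 - 3*x^2*z^2 + 2*x*y*z + 4*x^2 + z^2 - 2
tr(b a b a b a) = tr(b a) tr(b a b a) - tr(b^-1 a^-1)   [split at a repeated b] = z^3 - 3*z
tr(a b a) = tr(a) tr(b a) - tr(b)   [square of a] = x*z - y
tr(b a b a b) = tr(b) tr(a b a b) - tr(a b a)   [square of b] = y*z^2 - x*z - y
tr(b a b a b a^2) = tr(a) tr(b a b a b a) - tr(b a b a b)   [square of a] = x*z^3 - y*z^2 - 2*x*z + y
tr(a b a b a b a^2) = tr(a) tr(b a b a b a^2) - tr(b a b a b a)   [square of a] = x^2*z^3 - x*y*z^2 - 2*x^2*z - z^3 + x*y + 3*z
tr(a b a b a^4 b) = tr(a) tr(a b a b a b a^2) - tr(a b a b a b a)   [square of a] = x^3*z^3 - x^2*y*z^2 - 2*x^3*z - 2*x*z^3 + x^2*y + y*z^2 + 5*x*z - y
tr(b^-1 a b a b a^4) = tr(a b a b a^4) tr(b) - tr(a b a b a^4 b)   [inverse elimination on b] = x^4*y*z^2 - x^3*y^2*z - x^3*z^3 - x^4*y - 2*x^2*y*z^2 + 2*x^3*z + 2*x*y^2*z + 2*x*z^3 + 3*x^2*y - 5*x*z - y
tr(a^2 b^-2 a b a b a^2) = tr(b^-1 a b a b a^4) tr(b) - tr(b^-1 a b a b a^4 b)   [inverse elimination on b] = x^4*y^2*z^2 - x^3*y^3*z - x^3*y*z^3 - x^4*y^2 - x^4*z^2 - 2*x^2*y^2*z^2 + 3*x^3*y*z + 2*x*y^3*z + 2*x*y*z^3 + x^4 + 3*x^2*y^2 + 3*x^2*z^2 - 7*x*y*z - 4*x^2 - y^2 - z^2 + 2
tr(a^2 b a) = tr(a) tr(b a^2) - tr(b a)   [square of a] = x^2*z - x*y - z
tr(b a^2 b a b) = tr(b) tr(a^2 b a b) - tr(a^2 b a)   [square of b] = x*y*z^2 - x^2*z - y^2*z + z
tr(a b a b a^2 b a) = tr(a) tr(b a^2 b a b a) - tr(b a^2 b a b)   [square of a] = x^2*z^3 - 2*x*y*z^2 - x^2*z + y^2*z + x*y - z
tr(a b a b a^2 b a^2) = tr(a) tr(a b a b a^2 b a) - tr(a b a b a^2 b)   [square of a] = x^3*z^3 - 2*x^2*y*z^2 - x^3*z + x*y^2*z - x*z^3 + x^2*y + y*z^2 + x*z - y
tr(b a b a b a b a) = tr(b a) tr(b a b a b a) - tr(b^-1 a^-1 b^-1 a^-1)   [split at a repeated b] = z^4 - 4*z^2 + 2
tr(b a b a b a b) = tr(b) tr(a b a b a b) - tr(a b a b a)   [square of b] = y*z^3 - x*z^2 - 2*y*z + x
tr(b a b a b a^2 b a) = tr(a) tr(b a b a b a b a) - tr(b a b a b a b)   [square of a] = x*z^4 - y*z^3 - 3*x*z^2 + 2*y*z + x
tr(b^2 a b a b) = tr(b) tr(a b a b^2) - tr(a b a b)   [square of b] = y^2*z^2 - x*y*z - y^2 - z^2 + 2
tr(b a b a b a^2 b) = tr(a) tr(b^2 a b a b a) - tr(b^2 a b a b)   [square of a] = x*y*z^3 - x^2*z^2 - y^2*z^2 - x*y*z + x^2 + y^2 + z^2 - 2
tr(a b a b a^2 b a^2 b) = tr(a) tr(b a b a b a^2 b a) - tr(b a b a b a^2 b)   [square of a] = x^2*z^4 - 2*x*y*z^3 - 2*x^2*z^2 + y^2*z^2 + 3*x*y*z - y^2 - z^2 + 2
tr(b^-1 a b a b a^2 b a^2) = tr(a b a b a^2 b a^2) tr(b) - tr(a b a b a^2 b a^2 b)   [inverse elimination on b] = x^3*y*z^3 - 2*x^2*y^2*z^2 - x^2*z^4 - x^3*y*z + x*y^3*z + x*y*z^3 + x^2*y^2 + 2*x^2*z^2 - 2*x*y*z + z^2 - 2
tr(a^2 b^-2 a b a b a^2 b) = tr(b^-1 a b a b a^2 b a^2) tr(b) - tr(b^-1 a b a b a^2 b a^2 b)   [inverse elimination on b] = x^3*y^2*z^3 - 2*x^2*y^3*z^2 - x^2*y*z^4 - x^3*y^2*z - x^3*z^3 + x*y^4*z + x*y^2*z^3 + x^2*y^3 + 4*x^2*y*z^2 + x^3*z - 3*x*y^2*z + x*z^3 - x^2*y - x*z - y
tr(a b a b a^2 b^-1 a^2 b^-2) = tr(a^2 b^-2 a b a b a^2) tr(b) - tr(a^2 b^-2 a b a b a^2 b)   [inverse elimination on b] = x^4*y^3*z^2 - x^3*y^4*z - 2*x^3*y^2*z^3 - x^4*y^3 - x^4*y*z^2 + x^2*y*z^4 + 4*x^3*y^2*z + x^3*z^3 + x*y^4*z + x*y^2*z^3 + x^4*y + 2*x^2*y^3 - x^2*y*z^2 - x^3*z - 4*x*y^2*z - x*z^3 - 3*x^2*y - y^3 - y*z^2 + x*z + 3*y

x^4*y^3*z^2 - x^3*y^4*z - 2*x^3*y^2*z^3 - x^4*y^3 - x^4*y*z^2 + x^2*y*z^4 + 4*x^3*y^2*z + x^3*z^3 + x*y^4*z + x*y^2*z^3 + x^4*y + 2*x^2*y^3 - x^2*y*z^2 - x^3*z - 4*x*y^2*z - x*z^3 - 3*x^2*y - y^3 - y*z^2 + x*z + 3*y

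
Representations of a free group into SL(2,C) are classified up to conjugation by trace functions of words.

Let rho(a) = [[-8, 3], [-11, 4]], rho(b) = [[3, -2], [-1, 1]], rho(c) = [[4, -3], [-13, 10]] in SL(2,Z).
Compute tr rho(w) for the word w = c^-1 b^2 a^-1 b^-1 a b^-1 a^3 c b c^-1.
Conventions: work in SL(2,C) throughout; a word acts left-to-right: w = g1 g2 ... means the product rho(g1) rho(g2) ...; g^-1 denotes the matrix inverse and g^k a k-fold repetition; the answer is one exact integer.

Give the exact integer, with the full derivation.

-1672336

rho(c^-1) = [[10, 3], [13, 4]]
... * rho(b) = [[3, -2], [-1, 1]]  ->  [[27, -17], [35, -22]]
... * rho(b) = [[3, -2], [-1, 1]]  ->  [[98, -71], [127, -92]]
... * rho(a^-1) = [[4, -3], [11, -8]]  ->  [[-389, 274], [-504, 355]]
... * rho(b^-1) = [[1, 2], [1, 3]]  ->  [[-115, 44], [-149, 57]]
... * rho(a) = [[-8, 3], [-11, 4]]  ->  [[436, -169], [565, -219]]
... * rho(b^-1) = [[1, 2], [1, 3]]  ->  [[267, 365], [346, 473]]
... * rho(a) = [[-8, 3], [-11, 4]]  ->  [[-6151, 2261], [-7971, 2930]]
... * rho(a) = [[-8, 3], [-11, 4]]  ->  [[24337, -9409], [31538, -12193]]
... * rho(a) = [[-8, 3], [-11, 4]]  ->  [[-91197, 35375], [-118181, 45842]]
... * rho(c) = [[4, -3], [-13, 10]]  ->  [[-824663, 627341], [-1068670, 812963]]
... * rho(b) = [[3, -2], [-1, 1]]  ->  [[-3101330, 2276667], [-4018973, 2950303]]
... * rho(c^-1) = [[10, 3], [13, 4]]  ->  [[-1416629, -197322], [-1835791, -255707]]
tr = -1416629 + -255707 = -1672336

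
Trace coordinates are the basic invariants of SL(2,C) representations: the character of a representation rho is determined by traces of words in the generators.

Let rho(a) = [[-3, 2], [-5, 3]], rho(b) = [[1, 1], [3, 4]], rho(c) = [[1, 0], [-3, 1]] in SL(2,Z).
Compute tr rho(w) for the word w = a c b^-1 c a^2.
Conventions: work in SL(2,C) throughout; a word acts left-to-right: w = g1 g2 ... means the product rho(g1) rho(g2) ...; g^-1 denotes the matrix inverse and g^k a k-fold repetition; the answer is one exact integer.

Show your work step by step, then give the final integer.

rho(a) = [[-3, 2], [-5, 3]]
... * rho(c) = [[1, 0], [-3, 1]]  ->  [[-9, 2], [-14, 3]]
... * rho(b^-1) = [[4, -1], [-3, 1]]  ->  [[-42, 11], [-65, 17]]
... * rho(c) = [[1, 0], [-3, 1]]  ->  [[-75, 11], [-116, 17]]
... * rho(a) = [[-3, 2], [-5, 3]]  ->  [[170, -117], [263, -181]]
... * rho(a) = [[-3, 2], [-5, 3]]  ->  [[75, -11], [116, -17]]
tr = 75 + -17 = 58

58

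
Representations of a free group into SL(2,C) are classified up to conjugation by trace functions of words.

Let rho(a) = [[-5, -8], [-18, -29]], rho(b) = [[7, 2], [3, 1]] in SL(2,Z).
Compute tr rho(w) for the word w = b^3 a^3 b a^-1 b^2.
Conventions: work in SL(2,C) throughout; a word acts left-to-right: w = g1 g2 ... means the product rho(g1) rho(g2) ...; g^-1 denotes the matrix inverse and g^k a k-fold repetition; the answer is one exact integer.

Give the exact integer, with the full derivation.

rho(b) = [[7, 2], [3, 1]]
... * rho(b) = [[7, 2], [3, 1]]  ->  [[55, 16], [24, 7]]
... * rho(b) = [[7, 2], [3, 1]]  ->  [[433, 126], [189, 55]]
... * rho(a) = [[-5, -8], [-18, -29]]  ->  [[-4433, -7118], [-1935, -3107]]
... * rho(a) = [[-5, -8], [-18, -29]]  ->  [[150289, 241886], [65601, 105583]]
... * rho(a) = [[-5, -8], [-18, -29]]  ->  [[-5105393, -8217006], [-2228499, -3586715]]
... * rho(b) = [[7, 2], [3, 1]]  ->  [[-60388769, -18427792], [-26359638, -8043713]]
... * rho(a^-1) = [[-29, 8], [18, -5]]  ->  [[1419574045, -390971192], [619642668, -170658539]]
... * rho(b) = [[7, 2], [3, 1]]  ->  [[8764104739, 2448176898], [3825523059, 1068626797]]
... * rho(b) = [[7, 2], [3, 1]]  ->  [[68693263867, 19976386376], [29984541804, 8719672915]]
tr = 68693263867 + 8719672915 = 77412936782

77412936782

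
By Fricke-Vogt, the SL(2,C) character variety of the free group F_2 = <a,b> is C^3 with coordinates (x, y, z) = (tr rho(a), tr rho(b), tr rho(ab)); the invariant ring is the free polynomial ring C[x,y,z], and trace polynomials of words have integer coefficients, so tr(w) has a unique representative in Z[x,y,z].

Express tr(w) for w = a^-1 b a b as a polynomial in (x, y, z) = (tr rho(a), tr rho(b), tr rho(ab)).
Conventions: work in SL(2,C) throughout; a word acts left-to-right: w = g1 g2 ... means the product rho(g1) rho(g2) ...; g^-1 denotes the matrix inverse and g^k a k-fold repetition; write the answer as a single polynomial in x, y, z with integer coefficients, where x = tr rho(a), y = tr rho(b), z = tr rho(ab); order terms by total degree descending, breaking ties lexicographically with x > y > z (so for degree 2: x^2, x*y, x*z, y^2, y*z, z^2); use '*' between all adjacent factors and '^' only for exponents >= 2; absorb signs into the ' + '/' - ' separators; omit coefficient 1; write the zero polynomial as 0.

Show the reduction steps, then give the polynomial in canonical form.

x*y*z - x^2 - z^2 + 2

trace(b a b) = trace(b) trace(a b) - trace(a)  (reduce the b square) = y*z - x
and trace(b a b a) = trace(b a) trace(b a) - trace(1)  (split on b) = z^2 - 2
trace(a^-1 b a b) = trace(b a b) trace(a) - trace(b a b a)  (eliminate a^-1) = x*y*z - x^2 - z^2 + 2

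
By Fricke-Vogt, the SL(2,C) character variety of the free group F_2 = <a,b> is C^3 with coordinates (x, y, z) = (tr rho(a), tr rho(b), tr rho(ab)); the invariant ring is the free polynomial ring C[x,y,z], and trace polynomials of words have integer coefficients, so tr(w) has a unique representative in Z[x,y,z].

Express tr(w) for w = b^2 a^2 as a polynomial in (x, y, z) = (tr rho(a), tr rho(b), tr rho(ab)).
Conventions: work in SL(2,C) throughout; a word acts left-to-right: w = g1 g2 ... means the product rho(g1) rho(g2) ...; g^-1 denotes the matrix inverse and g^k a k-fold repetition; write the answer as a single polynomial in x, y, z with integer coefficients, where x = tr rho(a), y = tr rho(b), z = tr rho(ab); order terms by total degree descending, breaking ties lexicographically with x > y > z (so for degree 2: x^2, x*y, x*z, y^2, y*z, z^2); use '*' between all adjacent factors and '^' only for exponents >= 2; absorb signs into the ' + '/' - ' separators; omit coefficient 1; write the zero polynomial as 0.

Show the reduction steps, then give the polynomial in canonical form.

tr(a^2 b) = tr(a) * tr(b a) - tr(b) = x*z - y
reduce: tr(a^2) = tr(a) * tr(a) - tr(1) = x^2 - 2
tr(b^2 a^2) = tr(b) * tr(a^2 b) - tr(a^2) = x*y*z - x^2 - y^2 + 2

x*y*z - x^2 - y^2 + 2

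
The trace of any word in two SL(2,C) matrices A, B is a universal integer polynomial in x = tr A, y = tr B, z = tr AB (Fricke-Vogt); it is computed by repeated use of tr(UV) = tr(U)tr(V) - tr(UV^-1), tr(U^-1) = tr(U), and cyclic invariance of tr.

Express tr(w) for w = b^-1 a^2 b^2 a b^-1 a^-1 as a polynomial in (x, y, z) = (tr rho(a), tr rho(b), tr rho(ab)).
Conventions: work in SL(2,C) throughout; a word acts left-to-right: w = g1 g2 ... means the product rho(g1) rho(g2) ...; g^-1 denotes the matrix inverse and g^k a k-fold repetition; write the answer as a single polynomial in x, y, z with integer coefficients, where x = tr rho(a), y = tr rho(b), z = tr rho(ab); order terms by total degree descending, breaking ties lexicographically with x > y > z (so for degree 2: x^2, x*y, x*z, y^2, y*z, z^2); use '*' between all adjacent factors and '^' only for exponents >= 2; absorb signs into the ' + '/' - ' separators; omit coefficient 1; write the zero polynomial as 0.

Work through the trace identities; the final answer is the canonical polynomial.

x^2*y^2*z^2 - 2*x^3*y*z - x*y^3*z - x*y*z^3 + x^4 + x^2*y^2 + x^2*z^2 + 5*x*y*z - 4*x^2 - y^2 - z^2 + 2

trace(a^2 b) = trace(a) * trace(b a) - trace(b)  (reduce the a square) = x*z - y
trace(a^2) = trace(a) * trace(a) - trace(1)  (reduce the a square) = x^2 - 2
reduce: trace(a b^2 a) = trace(b) * trace(a^2 b) - trace(a^2)  (reduce the b square) = x*y*z - x^2 - y^2 + 2
trace(a b a b) = trace(b a) * trace(b a) - trace(1)  (split on b) = z^2 - 2
trace(a b^2 a b) = trace(b) * trace(a b a b) - trace(a b a)  (reduce the b square) = y*z^2 - x*z - y
trace(a b^2 a b^-1) = trace(a b^2 a) * trace(b) - trace(a b^2 a b)  (eliminate b^-1) = x*y^2*z - x^2*y - y^3 - y*z^2 + x*z + 3*y
trace(b a^2 b^2) = trace(b) * trace(b a^2 b) - trace(b a^2)  (reduce the b square) = x*y^2*z - x^2*y - y^3 - x*z + 3*y
trace(b^2 a b^2 a) = trace(b) * trace(a b^2 a b) - trace(a b^2 a)  (reduce the b square) = y^2*z^2 - 2*x*y*z + x^2 - 2
trace(b a b) = trace(b) * trace(a b) - trace(a)  (reduce the b square) = y*z - x
reduce: trace(b a b^2) = trace(b) * trace(b a b) - trace(b a)  (reduce the b square) = y^2*z - x*y - z
so trace(b^2 a b^2) = trace(b) * trace(b a b^2) - trace(b a b)  (reduce the b square) = y^3*z - x*y^2 - 2*y*z + x
reduce: trace(b a^2 b^2 a b) = trace(a) * trace(b^2 a b^2 a) - trace(b^2 a b^2)  (reduce the a square) = x*y^2*z^2 - 2*x^2*y*z - y^3*z + x^3 + x*y^2 + 2*y*z - 3*x
reduce: trace(a b a b a b) = trace(a b) * trace(a b a b) - trace(a^-1 b^-1)  (split on a) = z^3 - 3*z
trace(a b a b a) = trace(a) * trace(b a b a) - trace(b a b)  (reduce the a square) = x*z^2 - y*z - x
so trace(b^2 a b a b a) = trace(b) * trace(a b a b a b) - trace(a b a b a)  (reduce the b square) = y*z^3 - x*z^2 - 2*y*z + x
reduce: trace(b^2 a b a b) = trace(b) * trace(b a b a b) - trace(b a b a)  (reduce the b square) = y^2*z^2 - x*y*z - y^2 - z^2 + 2
trace(b a^2 b^2 a b a) = trace(a) * trace(b^2 a b a b a) - trace(b^2 a b a b)  (reduce the a square) = x*y*z^3 - x^2*z^2 - y^2*z^2 - x*y*z + x^2 + y^2 + z^2 - 2
reduce: trace(a^-1 b a^2 b^2 a b) = trace(b a^2 b^2 a b) * trace(a) - trace(b a^2 b^2 a b a)  (eliminate a^-1) = x^2*y^2*z^2 - 2*x^3*y*z - x*y^3*z - x*y*z^3 + x^4 + x^2*y^2 + x^2*z^2 + y^2*z^2 + 3*x*y*z - 4*x^2 - y^2 - z^2 + 2
so trace(a^2 b^2 a b^-1 a^-1 b) = trace(a^-1 b a^2 b^2 a) * trace(b) - trace(a^-1 b a^2 b^2 a b)  (eliminate b^-1) = -x^2*y^2*z^2 + 2*x^3*y*z + 2*x*y^3*z + x*y*z^3 - x^4 - 2*x^2*y^2 - x^2*z^2 - y^4 - y^2*z^2 - 4*x*y*z + 4*x^2 + 4*y^2 + z^2 - 2
trace(b^-1 a^2 b^2 a b^-1 a^-1) = trace(a^2 b^2 a b^-1 a^-1) * trace(b) - trace(a^2 b^2 a b^-1 a^-1 b)  (eliminate b^-1) = x^2*y^2*z^2 - 2*x^3*y*z - x*y^3*z - x*y*z^3 + x^4 + x^2*y^2 + x^2*z^2 + 5*x*y*z - 4*x^2 - y^2 - z^2 + 2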